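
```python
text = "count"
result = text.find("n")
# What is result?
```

Trace:
`text = "count"` → text = 'count'
`result = text.find("n")` → result = 3
So result = 3

Answer: 3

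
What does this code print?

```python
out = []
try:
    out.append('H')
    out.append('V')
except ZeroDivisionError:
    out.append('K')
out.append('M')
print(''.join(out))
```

Execution trace: 'H' (try body) → 'V' (try body, no exception) → 'M' (after the try/except). Output: HVM

Answer: HVM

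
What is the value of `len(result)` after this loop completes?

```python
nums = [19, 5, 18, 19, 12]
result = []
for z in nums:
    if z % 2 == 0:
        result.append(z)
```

Count even numbers in [19, 5, 18, 19, 12]
`result` takes the values: [] → [18] → [18, 12]
So `len(result)` = 2

Answer: 2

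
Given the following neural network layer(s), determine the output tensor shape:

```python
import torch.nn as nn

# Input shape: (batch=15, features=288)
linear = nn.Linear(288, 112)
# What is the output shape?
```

Input: (15, 288) -> Output: (15, 112)

Answer: (15, 112)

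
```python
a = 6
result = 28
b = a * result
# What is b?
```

Trace:
`a = 6` → a = 6
`result = 28` → result = 28
`b = a * result` → b = 168
So b = 168

Answer: 168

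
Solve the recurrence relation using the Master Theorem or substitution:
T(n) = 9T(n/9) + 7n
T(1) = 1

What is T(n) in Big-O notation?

By Master Theorem: a=9, b=9, f(n)=7n. Since log_9(9) = 1 and f(n) = Θ(n^1), Case 2 applies. T(n) = O(n log n).

Answer: O(n log n)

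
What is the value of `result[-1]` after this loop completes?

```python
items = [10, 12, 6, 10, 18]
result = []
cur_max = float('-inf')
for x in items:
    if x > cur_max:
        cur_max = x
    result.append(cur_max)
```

Running max ends at 18
`result` takes the values: [] → [10] → [10, 12] → [10, 12, 12] → [10, 12, 12, 12] → [10, 12, 12, 12, 18]
So `result[-1]` = 18

Answer: 18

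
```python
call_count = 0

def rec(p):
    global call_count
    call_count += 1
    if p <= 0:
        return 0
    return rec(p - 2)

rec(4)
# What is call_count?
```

Linear recursion stepping by 2: 3 calls from p=4 down to ≤0.

Answer: 3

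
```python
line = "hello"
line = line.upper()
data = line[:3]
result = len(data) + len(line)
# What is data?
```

Trace:
`line = "hello"` → line = 'hello'
`line = line.upper()` → line = 'HELLO'
`data = line[:3]` → data = 'HEL'
`result = len(data) + len(line)` → result = 8
So data = 'HEL'

Answer: 'HEL'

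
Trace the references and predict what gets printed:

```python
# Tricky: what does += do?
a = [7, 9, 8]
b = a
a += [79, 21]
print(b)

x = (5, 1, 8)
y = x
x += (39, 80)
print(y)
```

Key concept: += behavior differs for mutable vs immutable.
Step by step:
`a = [7, 9, 8]` → a = [7, 9, 8]
`b = a` → b = [7, 9, 8] (same object as a)
`a += [79, 21]` → a = [7, 9, 8, 79, 21] (same object as b); b = [7, 9, 8, 79, 21] (same object as a)
`print(b)` → prints [7, 9, 8, 79, 21]
`x = (5, 1, 8)` → x = (5, 1, 8)
`y = x` → y = (5, 1, 8)
`x += (39, 80)` → x = (5, 1, 8, 39, 80)
`print(y)` → prints (5, 1, 8)

Answer:
[7, 9, 8, 79, 21]
(5, 1, 8)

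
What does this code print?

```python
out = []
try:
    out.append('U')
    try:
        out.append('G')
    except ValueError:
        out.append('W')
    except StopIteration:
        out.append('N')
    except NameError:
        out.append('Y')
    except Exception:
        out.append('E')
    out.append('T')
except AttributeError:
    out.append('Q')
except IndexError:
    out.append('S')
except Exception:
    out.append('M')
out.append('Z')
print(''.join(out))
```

Execution trace: 'U' (try body) → 'G' (inner try body, no exception) → 'T' (try body, no exception) → 'Z' (after the try/except). Output: UGTZ

Answer: UGTZ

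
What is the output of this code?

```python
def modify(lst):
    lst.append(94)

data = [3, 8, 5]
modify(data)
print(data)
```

Key concept: function modifies passed list.
Step by step:
`data = [3, 8, 5]` → data = [3, 8, 5]
`modify(data)` → data = [3, 8, 5, 94]
`print(data)` → prints [3, 8, 5, 94]

Answer: [3, 8, 5, 94]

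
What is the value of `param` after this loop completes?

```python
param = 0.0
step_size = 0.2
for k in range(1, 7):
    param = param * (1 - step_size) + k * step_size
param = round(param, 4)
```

Moving average with lr=0.2
`param` takes the values: 0.0 → 0.2 → 0.56 → 1.048 → 1.6384 → 2.31072 → 3.048576 → 3.0486

Answer: 3.0486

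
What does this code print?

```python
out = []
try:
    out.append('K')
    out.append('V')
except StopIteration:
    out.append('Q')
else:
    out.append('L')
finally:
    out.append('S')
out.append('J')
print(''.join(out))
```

Execution trace: 'K' (try body) → 'V' (try body, no exception) → 'L' (else) → 'S' (finally) → 'J' (after the try/except). Output: KVLSJ

Answer: KVLSJ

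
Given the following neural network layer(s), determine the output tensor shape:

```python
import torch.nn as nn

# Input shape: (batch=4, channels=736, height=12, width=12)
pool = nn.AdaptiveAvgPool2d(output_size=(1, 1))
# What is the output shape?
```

Input: (4, 736, 12, 12) -> Output: (4, 736, 1, 1)

Answer: (4, 736, 1, 1)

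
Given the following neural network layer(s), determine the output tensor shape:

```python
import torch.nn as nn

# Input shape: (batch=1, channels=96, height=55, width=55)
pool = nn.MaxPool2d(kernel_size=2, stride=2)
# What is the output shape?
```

Input: (1, 96, 55, 55) -> Output: (1, 96, 27, 27)

Answer: (1, 96, 27, 27)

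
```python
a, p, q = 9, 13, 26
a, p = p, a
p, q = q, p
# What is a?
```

Trace:
`a, p, q = 9, 13, 26` → a = 9; p = 13; q = 26
`a, p = p, a` → a = 13; p = 9
`p, q = q, p` → p = 26; q = 9
So a = 13

Answer: 13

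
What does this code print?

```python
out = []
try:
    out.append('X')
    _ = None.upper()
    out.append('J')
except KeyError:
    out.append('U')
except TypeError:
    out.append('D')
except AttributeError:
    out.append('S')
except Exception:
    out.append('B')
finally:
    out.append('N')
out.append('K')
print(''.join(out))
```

Execution trace: 'X' (try body) → 'S' (except AttributeError) → 'N' (finally) → 'K' (after the try/except). Output: XSNK

Answer: XSNK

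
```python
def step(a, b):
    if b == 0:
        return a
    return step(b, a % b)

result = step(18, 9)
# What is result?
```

step(18, 9) -> step(9, 0) -> 9

Answer: 9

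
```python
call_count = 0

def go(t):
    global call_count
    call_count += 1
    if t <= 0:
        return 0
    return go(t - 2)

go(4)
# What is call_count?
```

Linear recursion stepping by 2: 3 calls from t=4 down to ≤0.

Answer: 3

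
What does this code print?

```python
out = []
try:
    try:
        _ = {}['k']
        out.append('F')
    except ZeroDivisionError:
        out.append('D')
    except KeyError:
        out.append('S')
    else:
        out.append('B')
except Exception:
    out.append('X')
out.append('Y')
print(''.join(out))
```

Execution trace: 'S' (inner except KeyError) → 'Y' (after the try/except). Output: SY

Answer: SY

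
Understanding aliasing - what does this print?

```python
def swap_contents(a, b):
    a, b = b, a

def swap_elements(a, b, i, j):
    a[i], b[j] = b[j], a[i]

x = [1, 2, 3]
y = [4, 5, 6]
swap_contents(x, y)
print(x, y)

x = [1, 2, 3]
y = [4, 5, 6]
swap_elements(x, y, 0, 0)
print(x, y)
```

Key concept: parameter rebinding vs mutation.
Step by step:
`x = [1, 2, 3]` → x = [1, 2, 3]
`y = [4, 5, 6]` → y = [4, 5, 6]
`swap_contents(x, y)` → no visible change to tracked variables
`print(x, y)` → prints [1, 2, 3] [4, 5, 6]
`x = [1, 2, 3]` → x = [1, 2, 3]
`y = [4, 5, 6]` → y = [4, 5, 6]
`swap_elements(x, y, 0, 0)` → x = [4, 2, 3]; y = [1, 5, 6]
`print(x, y)` → prints [4, 2, 3] [1, 5, 6]

Answer:
[1, 2, 3] [4, 5, 6]
[4, 2, 3] [1, 5, 6]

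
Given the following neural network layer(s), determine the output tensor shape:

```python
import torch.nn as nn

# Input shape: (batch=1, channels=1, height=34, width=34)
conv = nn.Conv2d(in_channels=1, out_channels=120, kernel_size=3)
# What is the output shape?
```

Input: (1, 1, 34, 34) -> Output: (1, 120, 32, 32)

Answer: (1, 120, 32, 32)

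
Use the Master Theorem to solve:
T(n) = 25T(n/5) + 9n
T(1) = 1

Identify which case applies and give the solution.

a=25, b=5, f(n)=9n. log_5(25) = 2. Since c=1 < 2, Case 1 applies: T(n) = Θ(n^log_b(a)) = O(n^2).

Answer: O(n^2) - Case 1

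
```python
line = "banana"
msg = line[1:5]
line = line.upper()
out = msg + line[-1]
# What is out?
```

Trace:
`line = "banana"` → line = 'banana'
`msg = line[1:5]` → msg = 'anan'
`line = line.upper()` → line = 'BANANA'
`out = msg + line[-1]` → out = 'ananA'
So out = 'ananA'

Answer: 'ananA'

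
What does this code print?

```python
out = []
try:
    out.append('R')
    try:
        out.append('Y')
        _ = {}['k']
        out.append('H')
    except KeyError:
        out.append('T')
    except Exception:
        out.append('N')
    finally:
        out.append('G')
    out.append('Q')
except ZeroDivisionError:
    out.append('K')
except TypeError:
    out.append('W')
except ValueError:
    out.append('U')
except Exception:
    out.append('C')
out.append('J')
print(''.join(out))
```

Execution trace: 'R' (try body) → 'Y' (inner try body) → 'T' (inner except KeyError) → 'G' (inner finally) → 'Q' (try body, no exception) → 'J' (after the try/except). Output: RYTGQJ

Answer: RYTGQJ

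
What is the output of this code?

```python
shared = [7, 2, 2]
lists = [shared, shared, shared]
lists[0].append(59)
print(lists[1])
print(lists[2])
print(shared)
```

Key concept: list of same reference.
Step by step:
`shared = [7, 2, 2]` → shared = [7, 2, 2]
`lists = [shared, shared, shared]` → lists = [[7, 2, 2], [7, 2, 2], [7, 2, 2]]
`lists[0].append(59)` → shared = [7, 2, 2, 59]; lists = [[7, 2, 2, 59], [7, 2, 2, 59], [7, 2, 2, 59]]
`print(lists[1])` → prints [7, 2, 2, 59]
`print(lists[2])` → prints [7, 2, 2, 59]
`print(shared)` → prints [7, 2, 2, 59]

Answer:
[7, 2, 2, 59]
[7, 2, 2, 59]
[7, 2, 2, 59]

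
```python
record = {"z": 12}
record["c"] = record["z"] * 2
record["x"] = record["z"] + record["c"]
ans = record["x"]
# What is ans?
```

Trace:
`record = {"z": 12}` → record = {'z': 12}
`record["c"] = record["z"] * 2` → record = {'z': 12, 'c': 24}
`record["x"] = record["z"] + record["c"]` → record = {'z': 12, 'c': 24, 'x': 36}
`ans = record["x"]` → ans = 36
So ans = 36

Answer: 36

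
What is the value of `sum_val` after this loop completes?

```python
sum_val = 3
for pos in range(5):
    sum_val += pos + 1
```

Start at 3, add 1 to 5 = 18
`sum_val` takes the values: 3 → 4 → 6 → 9 → 13 → 18

Answer: 18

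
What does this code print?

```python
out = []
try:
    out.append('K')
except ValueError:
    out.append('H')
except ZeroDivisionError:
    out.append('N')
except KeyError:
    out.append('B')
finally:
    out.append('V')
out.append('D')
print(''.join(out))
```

Execution trace: 'K' (try body, no exception) → 'V' (finally) → 'D' (after the try/except). Output: KVD

Answer: KVD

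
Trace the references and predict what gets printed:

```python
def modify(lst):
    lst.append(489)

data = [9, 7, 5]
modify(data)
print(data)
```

Key concept: function modifies passed list.
Step by step:
`data = [9, 7, 5]` → data = [9, 7, 5]
`modify(data)` → data = [9, 7, 5, 489]
`print(data)` → prints [9, 7, 5, 489]

Answer: [9, 7, 5, 489]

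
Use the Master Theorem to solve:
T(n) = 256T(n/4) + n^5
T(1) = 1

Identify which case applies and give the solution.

a=256, b=4, f(n)=n^5. log_4(256) = 4. Since c=5 > 4 and the regularity condition holds (256(n/4)^5 = (256/4^5)n^5 with 256/4^5 < 1), Case 3 applies: T(n) = Θ(f(n)) = O(n^5).

Answer: O(n^5) - Case 3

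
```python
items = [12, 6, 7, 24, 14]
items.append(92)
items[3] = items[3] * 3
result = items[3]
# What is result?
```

Trace:
`items = [12, 6, 7, 24, 14]` → items = [12, 6, 7, 24, 14]
`items.append(92)` → items = [12, 6, 7, 24, 14, 92]
`items[3] = items[3] * 3` → items = [12, 6, 7, 72, 14, 92]
`result = items[3]` → result = 72
So result = 72

Answer: 72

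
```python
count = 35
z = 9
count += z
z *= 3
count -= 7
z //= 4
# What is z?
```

Trace:
`count = 35` → count = 35
`z = 9` → z = 9
`count += z` → count = 44
`z *= 3` → z = 27
`count -= 7` → count = 37
`z //= 4` → z = 6
So z = 6

Answer: 6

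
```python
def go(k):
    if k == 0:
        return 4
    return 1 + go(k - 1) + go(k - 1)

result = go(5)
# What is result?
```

go(k) = 1 + 2·go(k-1), go(0)=4. Closed form: (4+1)·2^5 - 1 = 159.

Answer: 159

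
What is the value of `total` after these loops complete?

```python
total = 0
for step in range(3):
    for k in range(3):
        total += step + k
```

Sum of all step+k for step,k in 3x3
`total` takes the values: 0 → 1 → 3 → 4 → 6 → 9 → 11 → 14 → 18

Answer: 18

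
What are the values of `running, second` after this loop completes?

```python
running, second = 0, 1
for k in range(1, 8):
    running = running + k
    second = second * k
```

Sum and factorial of 1 to 7
`running, second` takes the values: (0, 1) → (1, 1) → (3, 1) → (3, 2) → (6, 2) → (6, 6) → (10, 6) → (10, 24) → (15, 24) → (15, 120) → (21, 120) → (21, 720) → (28, 720) → (28, 5040)

Answer: 28, 5040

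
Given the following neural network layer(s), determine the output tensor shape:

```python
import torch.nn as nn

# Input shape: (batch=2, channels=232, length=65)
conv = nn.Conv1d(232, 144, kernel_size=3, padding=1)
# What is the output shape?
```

Input: (2, 232, 65) -> Output: (2, 144, 65)

Answer: (2, 144, 65)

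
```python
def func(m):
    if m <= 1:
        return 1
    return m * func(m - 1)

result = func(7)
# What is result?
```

func(7) = 7 * 6 * 5 * 4 * 3 * 2 * 1 = 5040

Answer: 5040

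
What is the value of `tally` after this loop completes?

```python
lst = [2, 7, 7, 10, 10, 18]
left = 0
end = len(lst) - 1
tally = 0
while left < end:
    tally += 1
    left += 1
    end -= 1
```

Iterations until pointers meet (list length 6)
`tally` takes the values: 0 → 1 → 2 → 3

Answer: 3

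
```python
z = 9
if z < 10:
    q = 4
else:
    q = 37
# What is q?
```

Trace:
`z = 9` → z = 9
`if z < 10: ...` → z < 10 is True → q = 4
So q = 4

Answer: 4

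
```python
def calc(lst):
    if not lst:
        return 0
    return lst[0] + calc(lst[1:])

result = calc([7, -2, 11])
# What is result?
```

7 + (-2) + 11 + 0 = 16

Answer: 16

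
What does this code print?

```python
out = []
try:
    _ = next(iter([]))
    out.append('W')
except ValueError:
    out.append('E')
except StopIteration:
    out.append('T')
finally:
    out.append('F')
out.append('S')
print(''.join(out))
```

Execution trace: 'T' (except StopIteration) → 'F' (finally) → 'S' (after the try/except). Output: TFS

Answer: TFS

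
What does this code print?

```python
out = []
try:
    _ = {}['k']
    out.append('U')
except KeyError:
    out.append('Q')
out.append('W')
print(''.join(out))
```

Execution trace: 'Q' (except KeyError) → 'W' (after the try/except). Output: QW

Answer: QW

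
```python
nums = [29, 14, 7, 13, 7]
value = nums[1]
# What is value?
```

Trace:
`nums = [29, 14, 7, 13, 7]` → nums = [29, 14, 7, 13, 7]
`value = nums[1]` → value = 14
So value = 14

Answer: 14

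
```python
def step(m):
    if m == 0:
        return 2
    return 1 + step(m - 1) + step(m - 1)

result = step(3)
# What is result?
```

step(m) = 1 + 2·step(m-1), step(0)=2. Closed form: (2+1)·2^3 - 1 = 23.

Answer: 23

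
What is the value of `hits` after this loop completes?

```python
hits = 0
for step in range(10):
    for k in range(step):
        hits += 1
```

Triangle number: 0+1+2+...+9
`hits` takes the values: 0 → 1 → 2 → 3 → 4 → 5 → 6 → 7 → 8 → 9 → 10 → 11 → 12 → 13 → 14 → 15 → 16 → 17 → 18 → 19 → 20 → 21 → 22 → 23 → 24 → 25 → 26 → 27 → 28 → 29 → … → 41 → 42 → 43 → 44 → 45

Answer: 45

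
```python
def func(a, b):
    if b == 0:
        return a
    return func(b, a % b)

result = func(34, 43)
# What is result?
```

func(34, 43) -> func(43, 34) -> func(34, 9) -> func(9, 7) -> func(7, 2) -> func(2, 1) -> func(1, 0) -> 1

Answer: 1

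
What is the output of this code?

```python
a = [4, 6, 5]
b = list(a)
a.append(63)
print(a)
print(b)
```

Key concept: list() constructor creates copy.
Step by step:
`a = [4, 6, 5]` → a = [4, 6, 5]
`b = list(a)` → b = [4, 6, 5]
`a.append(63)` → a = [4, 6, 5, 63]
`print(a)` → prints [4, 6, 5, 63]
`print(b)` → prints [4, 6, 5]

Answer:
[4, 6, 5, 63]
[4, 6, 5]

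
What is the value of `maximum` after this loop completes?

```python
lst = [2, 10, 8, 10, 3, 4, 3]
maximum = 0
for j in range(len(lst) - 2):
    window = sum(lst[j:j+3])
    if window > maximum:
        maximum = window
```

Max sum of 3-element window in [2, 10, 8, 10, 3, 4, 3]
`maximum` takes the values: 0 → 20 → 28

Answer: 28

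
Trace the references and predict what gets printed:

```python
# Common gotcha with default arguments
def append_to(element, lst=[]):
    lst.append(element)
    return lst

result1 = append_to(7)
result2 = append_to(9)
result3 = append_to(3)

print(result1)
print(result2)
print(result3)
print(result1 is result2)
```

Key concept: mutable default argument gotcha.
Step by step:
`result1 = append_to(7)` → result1 = [7]
`result2 = append_to(9)` → result1 = [7, 9] (same object as result2); result2 = [7, 9] (same object as result1)
`result3 = append_to(3)` → result1 = [7, 9, 3] (same object as result2, result3); result2 = [7, 9, 3] (same object as result1, result3); result3 = [7, 9, 3] (same object as result1, result2)
`print(result1)` → prints [7, 9, 3]
`print(result2)` → prints [7, 9, 3]
`print(result3)` → prints [7, 9, 3]
`print(result1 is result2)` → prints True

Answer:
[7, 9, 3]
[7, 9, 3]
[7, 9, 3]
True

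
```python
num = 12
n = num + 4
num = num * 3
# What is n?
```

Trace:
`num = 12` → num = 12
`n = num + 4` → n = 16
`num = num * 3` → num = 36
So n = 16

Answer: 16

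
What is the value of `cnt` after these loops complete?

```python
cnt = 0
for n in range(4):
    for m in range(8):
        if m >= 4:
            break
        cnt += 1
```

Inner breaks at 4, outer runs 4 times
`cnt` takes the values: 0 → 1 → 2 → 3 → 4 → 5 → 6 → 7 → 8 → 9 → 10 → 11 → 12 → 13 → 14 → 15 → 16

Answer: 16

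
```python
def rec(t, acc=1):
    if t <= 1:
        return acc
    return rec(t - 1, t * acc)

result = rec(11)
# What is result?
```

Accumulator trace (n, acc): (11, 1) -> (10, 11) -> (9, 110) -> (8, 990) -> (7, 7920) -> (6, 55440) -> (5, 332640) -> (4, 1663200) -> (3, 6652800) -> (2, 19958400) -> (1, 39916800) -> return 39916800

Answer: 39916800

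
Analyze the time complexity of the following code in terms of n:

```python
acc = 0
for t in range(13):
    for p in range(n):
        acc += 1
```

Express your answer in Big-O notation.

Each loop level contributes: 1 × n. Multiplying the contributions gives O(n).

Answer: O(n)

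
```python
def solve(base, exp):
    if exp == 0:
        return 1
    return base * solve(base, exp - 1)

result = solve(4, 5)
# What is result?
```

solve(4, 5) = 4 * 4 * 4 * 4 * 4 = 1024

Answer: 1024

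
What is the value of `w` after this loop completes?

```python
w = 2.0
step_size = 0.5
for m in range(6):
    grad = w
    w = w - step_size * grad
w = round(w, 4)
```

Gradient descent: w = 2.0 * (1 - 0.5)^6
`w` takes the values: 2.0 → 1.0 → 0.5 → 0.25 → 0.125 → 0.0625 → 0.03125 → 0.0312

Answer: 0.0312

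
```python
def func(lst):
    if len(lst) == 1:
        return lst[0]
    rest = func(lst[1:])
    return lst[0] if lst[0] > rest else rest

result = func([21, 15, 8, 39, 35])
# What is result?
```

Recursive max over [21, 15, 8, 39, 35] = 39

Answer: 39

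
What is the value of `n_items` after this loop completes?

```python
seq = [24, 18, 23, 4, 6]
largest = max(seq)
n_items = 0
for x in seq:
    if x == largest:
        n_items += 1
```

Count of max value 24 in [24, 18, 23, 4, 6]
`n_items` takes the values: 0 → 1

Answer: 1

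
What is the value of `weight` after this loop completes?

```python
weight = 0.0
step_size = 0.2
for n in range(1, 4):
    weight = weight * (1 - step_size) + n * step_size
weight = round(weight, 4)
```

Moving average with lr=0.2
`weight` takes the values: 0.0 → 0.2 → 0.56 → 1.048

Answer: 1.048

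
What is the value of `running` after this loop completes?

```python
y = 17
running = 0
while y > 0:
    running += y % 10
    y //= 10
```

Sum digits of 17
`running` takes the values: 0 → 7 → 8

Answer: 8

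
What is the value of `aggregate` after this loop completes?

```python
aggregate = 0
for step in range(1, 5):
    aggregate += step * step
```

Sum of squares 1² to 4² = 30
`aggregate` takes the values: 0 → 1 → 5 → 14 → 30

Answer: 30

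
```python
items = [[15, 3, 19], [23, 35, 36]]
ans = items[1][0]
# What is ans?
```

Trace:
`items = [[15, 3, 19], [23, 35, 36]]` → items = [[15, 3, 19], [23, 35, 36]]
`ans = items[1][0]` → ans = 23
So ans = 23

Answer: 23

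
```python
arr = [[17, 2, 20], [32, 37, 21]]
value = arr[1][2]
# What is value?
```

Trace:
`arr = [[17, 2, 20], [32, 37, 21]]` → arr = [[17, 2, 20], [32, 37, 21]]
`value = arr[1][2]` → value = 21
So value = 21

Answer: 21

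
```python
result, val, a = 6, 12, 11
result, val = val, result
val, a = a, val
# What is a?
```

Trace:
`result, val, a = 6, 12, 11` → result = 6; val = 12; a = 11
`result, val = val, result` → result = 12; val = 6
`val, a = a, val` → val = 11; a = 6
So a = 6

Answer: 6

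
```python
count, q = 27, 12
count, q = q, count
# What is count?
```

Trace:
`count, q = 27, 12` → count = 27; q = 12
`count, q = q, count` → count = 12; q = 27
So count = 12

Answer: 12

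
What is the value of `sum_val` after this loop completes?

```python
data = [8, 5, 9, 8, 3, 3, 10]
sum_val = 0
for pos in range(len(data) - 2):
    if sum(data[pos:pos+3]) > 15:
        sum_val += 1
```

Count windows with sum > 15
`sum_val` takes the values: 0 → 1 → 2 → 3 → 4

Answer: 4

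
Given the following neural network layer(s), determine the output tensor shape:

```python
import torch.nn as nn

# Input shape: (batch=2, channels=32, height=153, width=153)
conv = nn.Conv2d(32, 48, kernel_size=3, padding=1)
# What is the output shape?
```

Input: (2, 32, 153, 153) -> Output: (2, 48, 153, 153)

Answer: (2, 48, 153, 153)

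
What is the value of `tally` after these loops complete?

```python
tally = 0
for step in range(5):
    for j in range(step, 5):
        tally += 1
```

Upper triangle: 5 + 4 + ... + 1
`tally` takes the values: 0 → 1 → 2 → 3 → 4 → 5 → 6 → 7 → 8 → 9 → 10 → 11 → 12 → 13 → 14 → 15

Answer: 15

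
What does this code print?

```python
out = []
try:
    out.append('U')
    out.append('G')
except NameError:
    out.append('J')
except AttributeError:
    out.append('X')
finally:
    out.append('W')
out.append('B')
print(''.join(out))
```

Execution trace: 'U' (try body) → 'G' (try body, no exception) → 'W' (finally) → 'B' (after the try/except). Output: UGWB

Answer: UGWB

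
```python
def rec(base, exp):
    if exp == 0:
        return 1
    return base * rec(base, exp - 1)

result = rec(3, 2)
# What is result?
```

rec(3, 2) = 3 * 3 = 9

Answer: 9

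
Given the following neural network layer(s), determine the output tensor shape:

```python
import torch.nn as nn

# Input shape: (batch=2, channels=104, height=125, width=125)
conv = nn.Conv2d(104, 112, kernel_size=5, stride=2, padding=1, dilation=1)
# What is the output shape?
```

Input: (2, 104, 125, 125) -> Output: (2, 112, 62, 62)

Answer: (2, 112, 62, 62)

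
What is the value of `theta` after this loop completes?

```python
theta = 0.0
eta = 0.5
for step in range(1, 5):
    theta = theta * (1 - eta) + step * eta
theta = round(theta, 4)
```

Moving average with lr=0.5
`theta` takes the values: 0.0 → 0.5 → 1.25 → 2.125 → 3.0625

Answer: 3.0625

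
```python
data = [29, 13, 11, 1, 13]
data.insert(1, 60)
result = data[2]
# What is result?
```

Trace:
`data = [29, 13, 11, 1, 13]` → data = [29, 13, 11, 1, 13]
`data.insert(1, 60)` → data = [29, 60, 13, 11, 1, 13]
`result = data[2]` → result = 13
So result = 13

Answer: 13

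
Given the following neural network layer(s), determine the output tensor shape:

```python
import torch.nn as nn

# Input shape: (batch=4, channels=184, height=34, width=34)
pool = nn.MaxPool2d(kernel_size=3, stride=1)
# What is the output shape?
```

Input: (4, 184, 34, 34) -> Output: (4, 184, 32, 32)

Answer: (4, 184, 32, 32)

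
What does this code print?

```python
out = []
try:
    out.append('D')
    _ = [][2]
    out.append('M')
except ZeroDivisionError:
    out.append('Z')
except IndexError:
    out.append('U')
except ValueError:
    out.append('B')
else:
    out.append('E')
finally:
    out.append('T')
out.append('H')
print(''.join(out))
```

Execution trace: 'D' (try body) → 'U' (except IndexError) → 'T' (finally) → 'H' (after the try/except). Output: DUTH

Answer: DUTH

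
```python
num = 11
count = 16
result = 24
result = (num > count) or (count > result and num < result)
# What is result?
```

Trace:
`num = 11` → num = 11
`count = 16` → count = 16
`result = 24` → result = 24
`result = (num > count) or (count > result and num < result)` → result = False
So result = False

Answer: False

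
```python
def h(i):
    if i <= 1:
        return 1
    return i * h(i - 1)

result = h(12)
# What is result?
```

h(12) = 12 * 11 * 10 * 9 * 8 * 7 * 6 * 5 * 4 * 3 * 2 * 1 = 479001600

Answer: 479001600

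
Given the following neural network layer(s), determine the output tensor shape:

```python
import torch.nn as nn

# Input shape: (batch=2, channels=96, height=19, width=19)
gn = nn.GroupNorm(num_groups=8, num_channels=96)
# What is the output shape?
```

Input: (2, 96, 19, 19) -> Output: (2, 96, 19, 19)

Answer: (2, 96, 19, 19)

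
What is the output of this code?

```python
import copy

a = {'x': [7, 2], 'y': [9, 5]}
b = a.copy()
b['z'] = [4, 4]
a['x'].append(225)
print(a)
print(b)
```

Key concept: shallow copy of dict with mutable values.
Step by step:
`a = {'x': [7, 2], 'y': [9, 5]}` → a = {'x': [7, 2], 'y': [9, 5]}
`b = a.copy()` → b = {'x': [7, 2], 'y': [9, 5]}
`b['z'] = [4, 4]` → b = {'x': [7, 2], 'y': [9, 5], 'z': [4, 4]}
`a['x'].append(225)` → a = {'x': [7, 2, 225], 'y': [9, 5]}; b = {'x': [7, 2, 225], 'y': [9, 5], 'z': [4, 4]}
`print(a)` → prints {'x': [7, 2, 225], 'y': [9, 5]}
`print(b)` → prints {'x': [7, 2, 225], 'y': [9, 5], 'z': [4, 4]}

Answer:
{'x': [7, 2, 225], 'y': [9, 5]}
{'x': [7, 2, 225], 'y': [9, 5], 'z': [4, 4]}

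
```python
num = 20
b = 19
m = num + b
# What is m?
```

Trace:
`num = 20` → num = 20
`b = 19` → b = 19
`m = num + b` → m = 39
So m = 39

Answer: 39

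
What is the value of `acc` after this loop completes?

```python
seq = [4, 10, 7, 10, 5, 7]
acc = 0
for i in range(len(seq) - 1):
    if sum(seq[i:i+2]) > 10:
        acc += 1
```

Count windows with sum > 10
`acc` takes the values: 0 → 1 → 2 → 3 → 4 → 5

Answer: 5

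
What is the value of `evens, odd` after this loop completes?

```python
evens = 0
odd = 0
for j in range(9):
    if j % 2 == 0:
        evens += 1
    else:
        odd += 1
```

Count evens and odds in range(9)
`evens, odd` takes the values: (0, 0) → (1, 0) → (1, 1) → (2, 1) → (2, 2) → (3, 2) → (3, 3) → (4, 3) → (4, 4) → (5, 4)

Answer: 5, 4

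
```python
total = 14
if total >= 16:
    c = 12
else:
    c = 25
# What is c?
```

Trace:
`total = 14` → total = 14
`if total >= 16: ...` → total >= 16 is False, take else branch → c = 25
So c = 25

Answer: 25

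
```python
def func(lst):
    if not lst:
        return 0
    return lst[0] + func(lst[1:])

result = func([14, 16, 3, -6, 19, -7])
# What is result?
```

14 + 16 + 3 + (-6) + 19 + (-7) + 0 = 39

Answer: 39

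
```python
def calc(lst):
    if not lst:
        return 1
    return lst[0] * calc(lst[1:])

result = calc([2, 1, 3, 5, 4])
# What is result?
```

Product over [2, 1, 3, 5, 4] = 2 * 1 * 3 * 5 * 4 = 120

Answer: 120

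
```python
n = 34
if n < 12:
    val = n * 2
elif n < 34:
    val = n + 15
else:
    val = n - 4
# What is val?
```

Trace:
`n = 34` → n = 34
`if n < 12: ...` → n < 12 is False, n < 34 is False, take else branch → val = 30
So val = 30

Answer: 30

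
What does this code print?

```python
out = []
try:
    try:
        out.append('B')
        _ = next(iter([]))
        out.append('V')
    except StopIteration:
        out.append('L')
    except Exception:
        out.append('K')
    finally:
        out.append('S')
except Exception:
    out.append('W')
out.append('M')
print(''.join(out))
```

Execution trace: 'B' (inner try body) → 'L' (inner except StopIteration) → 'S' (inner finally) → 'M' (after the try/except). Output: BLSM

Answer: BLSM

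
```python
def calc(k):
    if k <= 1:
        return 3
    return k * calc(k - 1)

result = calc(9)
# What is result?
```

calc(9) = 9 * 8 * 7 * 6 * 5 * 4 * 3 * 2 * 3 = 1088640

Answer: 1088640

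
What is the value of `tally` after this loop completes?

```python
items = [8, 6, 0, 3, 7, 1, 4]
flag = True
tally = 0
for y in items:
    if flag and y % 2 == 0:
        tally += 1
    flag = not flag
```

Count even values at even positions
`tally` takes the values: 0 → 1 → 2 → 3

Answer: 3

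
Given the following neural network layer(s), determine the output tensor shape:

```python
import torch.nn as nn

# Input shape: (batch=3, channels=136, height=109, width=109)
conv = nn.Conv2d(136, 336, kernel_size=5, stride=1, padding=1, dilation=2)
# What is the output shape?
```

Input: (3, 136, 109, 109) -> Output: (3, 336, 103, 103)

Answer: (3, 336, 103, 103)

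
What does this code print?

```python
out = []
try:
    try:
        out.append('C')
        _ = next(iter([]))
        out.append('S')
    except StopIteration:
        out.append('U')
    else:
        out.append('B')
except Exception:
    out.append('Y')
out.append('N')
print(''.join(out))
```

Execution trace: 'C' (inner try body) → 'U' (inner except StopIteration) → 'N' (after the try/except). Output: CUN

Answer: CUN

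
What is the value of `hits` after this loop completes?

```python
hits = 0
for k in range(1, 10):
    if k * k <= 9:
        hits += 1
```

Count numbers where k² ≤ 9
`hits` takes the values: 0 → 1 → 2 → 3

Answer: 3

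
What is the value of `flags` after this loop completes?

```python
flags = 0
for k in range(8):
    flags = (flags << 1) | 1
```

Build 8 consecutive 1-bits: 0b11111111
`flags` takes the values: 0 → 1 → 3 → 7 → 15 → 31 → 63 → 127 → 255

Answer: 255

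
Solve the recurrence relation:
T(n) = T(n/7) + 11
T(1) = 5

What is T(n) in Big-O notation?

Each step divides n by 7 and adds 11. After log_7(n) steps we reach T(1)=5. So T(n) = 11·log_7(n) + 5 = O(log n).

Answer: O(log n)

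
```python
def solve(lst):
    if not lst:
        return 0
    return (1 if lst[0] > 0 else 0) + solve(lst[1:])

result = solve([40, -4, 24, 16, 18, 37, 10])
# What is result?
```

Count of positive elements in [40, -4, 24, 16, 18, 37, 10] = 6

Answer: 6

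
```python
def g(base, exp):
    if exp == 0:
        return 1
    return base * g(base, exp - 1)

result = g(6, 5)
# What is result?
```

g(6, 5) = 6 * 6 * 6 * 6 * 6 = 7776

Answer: 7776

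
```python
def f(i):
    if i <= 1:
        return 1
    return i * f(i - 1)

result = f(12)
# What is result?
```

f(12) = 12 * 11 * 10 * 9 * 8 * 7 * 6 * 5 * 4 * 3 * 2 * 1 = 479001600

Answer: 479001600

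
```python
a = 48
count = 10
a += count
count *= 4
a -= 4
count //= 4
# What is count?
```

Trace:
`a = 48` → a = 48
`count = 10` → count = 10
`a += count` → a = 58
`count *= 4` → count = 40
`a -= 4` → a = 54
`count //= 4` → count = 10
So count = 10

Answer: 10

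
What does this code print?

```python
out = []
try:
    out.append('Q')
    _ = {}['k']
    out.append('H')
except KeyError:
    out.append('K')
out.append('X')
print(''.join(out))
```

Execution trace: 'Q' (try body) → 'K' (except KeyError) → 'X' (after the try/except). Output: QKX

Answer: QKX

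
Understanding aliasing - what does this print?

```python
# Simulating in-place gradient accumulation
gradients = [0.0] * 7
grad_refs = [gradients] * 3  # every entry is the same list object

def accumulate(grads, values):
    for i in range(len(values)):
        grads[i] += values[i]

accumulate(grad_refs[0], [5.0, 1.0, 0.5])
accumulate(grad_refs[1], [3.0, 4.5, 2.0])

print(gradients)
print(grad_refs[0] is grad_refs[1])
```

Key concept: gradient accumulation aliasing.
Step by step:
`gradients = [0.0] * 7` → gradients = [0.0, 0.0, 0.0, 0.0, 0.0, 0.0, 0.0]
`grad_refs = [gradients] * 3` → grad_refs = [[0.0, 0.0, 0.0, 0.0, 0.0, 0.0, 0.0], [0.0, 0.0, 0.0, 0.0, 0.0, 0.0, 0.0], [0.0, 0.0, 0.0, 0.0, 0.0, 0.0, 0.0]]
`accumulate(grad_refs[0], [5.0, 1.0, 0.5])` → gradients = [5.0, 1.0, 0.5, 0.0, 0.0, 0.0, 0.0]; grad_refs = [[5.0, 1.0, 0.5, 0.0, 0.0, 0.0, 0.0], [5.0, 1.0, 0.5, 0.0, 0.0, 0.0, 0.0], [5.0, 1.0, 0.5, 0.0, 0.0, 0.0, 0.0]]
`accumulate(grad_refs[1], [3.0, 4.5, 2.0])` → gradients = [8.0, 5.5, 2.5, 0.0, 0.0, 0.0, 0.0]; grad_refs = [[8.0, 5.5, 2.5, 0.0, 0.0, 0.0, 0.0], [8.0, 5.5, 2.5, 0.0, 0.0, 0.0, 0.0], [8.0, 5.5, 2.5, 0.0, 0.0, 0.0, 0.0]]
`print(gradients)` → prints [8.0, 5.5, 2.5, 0.0, 0.0, 0.0, 0.0]
`print(grad_refs[0] is grad_refs[1])` → prints True

Answer:
[8.0, 5.5, 2.5, 0.0, 0.0, 0.0, 0.0]
True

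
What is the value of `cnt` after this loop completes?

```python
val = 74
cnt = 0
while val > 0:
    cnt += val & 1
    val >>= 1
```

Count set bits in 74 (binary: 0b1001010)
`cnt` takes the values: 0 → 1 → 2 → 3

Answer: 3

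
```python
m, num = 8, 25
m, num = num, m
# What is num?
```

Trace:
`m, num = 8, 25` → m = 8; num = 25
`m, num = num, m` → m = 25; num = 8
So num = 8

Answer: 8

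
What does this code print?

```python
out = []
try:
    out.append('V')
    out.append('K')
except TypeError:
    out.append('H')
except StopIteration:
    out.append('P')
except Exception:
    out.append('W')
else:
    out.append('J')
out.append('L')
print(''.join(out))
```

Execution trace: 'V' (try body) → 'K' (try body, no exception) → 'J' (else) → 'L' (after the try/except). Output: VKJL

Answer: VKJL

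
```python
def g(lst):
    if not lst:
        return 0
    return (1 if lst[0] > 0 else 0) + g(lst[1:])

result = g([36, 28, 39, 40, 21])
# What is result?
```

Count of positive elements in [36, 28, 39, 40, 21] = 5

Answer: 5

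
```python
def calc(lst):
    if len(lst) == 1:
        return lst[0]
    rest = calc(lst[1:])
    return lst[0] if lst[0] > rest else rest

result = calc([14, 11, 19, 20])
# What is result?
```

Recursive max over [14, 11, 19, 20] = 20

Answer: 20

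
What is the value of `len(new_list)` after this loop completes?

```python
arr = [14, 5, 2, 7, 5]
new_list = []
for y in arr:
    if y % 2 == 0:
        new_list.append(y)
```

Count even numbers in [14, 5, 2, 7, 5]
`new_list` takes the values: [] → [14] → [14, 2]
So `len(new_list)` = 2

Answer: 2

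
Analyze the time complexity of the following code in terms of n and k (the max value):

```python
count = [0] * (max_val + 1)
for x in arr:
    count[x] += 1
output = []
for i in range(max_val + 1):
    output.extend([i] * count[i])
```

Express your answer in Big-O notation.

This is Counting sort (k = max value). Time complexity: O(n + k).

Answer: O(n + k)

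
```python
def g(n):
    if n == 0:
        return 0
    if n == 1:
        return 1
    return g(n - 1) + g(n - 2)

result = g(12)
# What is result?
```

Build up from base cases: g(0)=0, g(1)=1, g(2)=1, g(3)=2, g(4)=3, g(5)=5, g(6)=8, ..., g(12)=144

Answer: 144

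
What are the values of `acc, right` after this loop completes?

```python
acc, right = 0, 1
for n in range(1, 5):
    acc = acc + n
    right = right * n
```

Sum and factorial of 1 to 4
`acc, right` takes the values: (0, 1) → (1, 1) → (3, 1) → (3, 2) → (6, 2) → (6, 6) → (10, 6) → (10, 24)

Answer: 10, 24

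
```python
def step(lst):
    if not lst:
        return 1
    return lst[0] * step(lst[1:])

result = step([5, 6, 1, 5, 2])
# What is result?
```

Product over [5, 6, 1, 5, 2] = 5 * 6 * 1 * 5 * 2 = 300

Answer: 300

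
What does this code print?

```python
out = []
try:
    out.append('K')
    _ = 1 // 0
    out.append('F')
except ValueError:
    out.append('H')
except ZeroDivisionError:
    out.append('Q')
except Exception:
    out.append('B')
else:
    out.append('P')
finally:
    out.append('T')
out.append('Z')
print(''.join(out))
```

Execution trace: 'K' (try body) → 'Q' (except ZeroDivisionError) → 'T' (finally) → 'Z' (after the try/except). Output: KQTZ

Answer: KQTZ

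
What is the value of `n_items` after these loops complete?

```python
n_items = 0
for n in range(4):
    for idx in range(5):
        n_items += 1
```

4 * 5 = 20
`n_items` takes the values: 0 → 1 → 2 → 3 → 4 → 5 → 6 → 7 → 8 → 9 → 10 → 11 → 12 → 13 → 14 → 15 → 16 → 17 → 18 → 19 → 20

Answer: 20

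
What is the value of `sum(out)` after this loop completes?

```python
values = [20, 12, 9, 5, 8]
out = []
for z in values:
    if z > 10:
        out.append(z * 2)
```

Sum of doubled values > 10
`out` takes the values: [] → [40] → [40, 24]
So `sum(out)` = 64

Answer: 64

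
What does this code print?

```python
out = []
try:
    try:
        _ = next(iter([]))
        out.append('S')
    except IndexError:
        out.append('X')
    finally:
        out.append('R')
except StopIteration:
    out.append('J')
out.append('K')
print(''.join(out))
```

Execution trace: 'R' (finally) → 'J' (outer except StopIteration) → 'K' (after the try/except). Output: RJK

Answer: RJK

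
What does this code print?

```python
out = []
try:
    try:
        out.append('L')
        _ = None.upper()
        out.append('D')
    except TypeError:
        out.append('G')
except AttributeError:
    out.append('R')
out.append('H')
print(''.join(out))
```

Execution trace: 'L' (try body) → 'R' (outer except AttributeError) → 'H' (after the try/except). Output: LRH

Answer: LRH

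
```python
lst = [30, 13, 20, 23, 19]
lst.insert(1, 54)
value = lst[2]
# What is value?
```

Trace:
`lst = [30, 13, 20, 23, 19]` → lst = [30, 13, 20, 23, 19]
`lst.insert(1, 54)` → lst = [30, 54, 13, 20, 23, 19]
`value = lst[2]` → value = 13
So value = 13

Answer: 13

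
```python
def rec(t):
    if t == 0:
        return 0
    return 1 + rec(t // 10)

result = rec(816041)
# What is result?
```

Count of digits of 816041: 6

Answer: 6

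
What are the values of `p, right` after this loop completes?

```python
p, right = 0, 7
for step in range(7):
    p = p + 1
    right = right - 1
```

p goes 0→7, right goes 7→0
`p, right` takes the values: (0, 7) → (1, 7) → (1, 6) → (2, 6) → (2, 5) → (3, 5) → (3, 4) → (4, 4) → (4, 3) → (5, 3) → (5, 2) → (6, 2) → (6, 1) → (7, 1) → (7, 0)

Answer: 7, 0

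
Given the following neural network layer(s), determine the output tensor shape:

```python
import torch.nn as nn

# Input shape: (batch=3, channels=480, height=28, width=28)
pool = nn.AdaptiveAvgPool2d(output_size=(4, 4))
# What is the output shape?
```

Input: (3, 480, 28, 28) -> Output: (3, 480, 4, 4)

Answer: (3, 480, 4, 4)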